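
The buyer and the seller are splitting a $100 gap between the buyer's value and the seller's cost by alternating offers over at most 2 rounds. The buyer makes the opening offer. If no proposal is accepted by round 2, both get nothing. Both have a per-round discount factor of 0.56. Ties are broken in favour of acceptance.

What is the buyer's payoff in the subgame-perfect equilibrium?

44

Round 2 (the seller proposes): rejection yields 0 for the buyer; the seller offers 0 and keeps 100.
Round 1 (the buyer proposes): the seller can get 100 next round, worth 0.56 × 100 = 56 now, so the buyer offers 56, keeping 44.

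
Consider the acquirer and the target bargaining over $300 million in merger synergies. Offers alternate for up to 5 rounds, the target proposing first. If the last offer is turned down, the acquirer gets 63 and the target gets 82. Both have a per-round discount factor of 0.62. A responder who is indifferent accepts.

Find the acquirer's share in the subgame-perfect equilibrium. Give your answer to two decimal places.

107.16

Round 5 (the target proposes): the acquirer gets 63 if talks fail, so the target offers 63 and keeps 237.
Round 4 (the acquirer proposes): the target can get 237 next round, worth 0.62 × 237 = 146.94 now. The acquirer offers 146.94 and keeps 300 − 146.94 = 153.06.
Round 3 (the target proposes): the acquirer can get 153.06 next round, worth 0.62 × 153.06 = 94.8972 now, so the target offers 94.8972, keeping 205.1028.
Round 2 (the acquirer proposes): the target can get 205.1028 next round, worth 0.62 × 205.1028 = 127.163736 now, so the acquirer offers 127.163736, keeping 172.836264.
Round 1 (the target proposes): the acquirer can get 172.836264 next round, worth 0.62 × 172.836264 = 107.15848368 now. The target offers 107.15848368 and keeps 300 − 107.15848368 = 192.84151632.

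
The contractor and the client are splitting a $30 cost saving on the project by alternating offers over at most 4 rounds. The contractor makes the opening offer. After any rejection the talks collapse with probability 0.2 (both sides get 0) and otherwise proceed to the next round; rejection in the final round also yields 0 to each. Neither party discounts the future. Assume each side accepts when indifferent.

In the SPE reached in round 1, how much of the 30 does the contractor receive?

By backward induction:
Round 4 (the client proposes): the contractor will accept anything ≥ 0, so the client offers 0 and keeps 30.
Round 3 (the contractor proposes): rejecting gives the client an expected 0.8 × 30 = 24. The contractor offers 24 and keeps 30 − 24 = 6.
Round 2 (the client proposes): rejecting gives the contractor an expected 0.8 × 6 = 4.8, so the client offers 4.8, keeping 25.2.
Round 1 (the contractor proposes): rejecting gives the client an expected 0.8 × 25.2 = 20.16, so the contractor offers 20.16, keeping 9.84.

9.84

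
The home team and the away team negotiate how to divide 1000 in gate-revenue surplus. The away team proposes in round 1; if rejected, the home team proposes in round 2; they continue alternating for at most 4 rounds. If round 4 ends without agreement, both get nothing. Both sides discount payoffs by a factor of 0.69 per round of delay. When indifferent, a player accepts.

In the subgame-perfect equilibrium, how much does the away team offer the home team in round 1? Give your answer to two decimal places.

Solve by backward induction from round 4.
Round 4 (the home team proposes): the away team will accept anything ≥ 0, so the home team offers 0 and keeps 1000.
Round 3 (the away team proposes): the home team can get 1000 next round, worth 0.69 × 1000 = 690 now; the away team offers that and keeps 310.
Round 2 (the home team proposes): the away team can get 310 next round, worth 0.69 × 310 = 213.9 now, so the home team offers 213.9, keeping 786.1.
Round 1 (the away team proposes): the home team can get 786.1 next round, worth 0.69 × 786.1 = 542.409 now. The away team offers 542.409 and keeps 1000 − 542.409 = 457.591.

542.41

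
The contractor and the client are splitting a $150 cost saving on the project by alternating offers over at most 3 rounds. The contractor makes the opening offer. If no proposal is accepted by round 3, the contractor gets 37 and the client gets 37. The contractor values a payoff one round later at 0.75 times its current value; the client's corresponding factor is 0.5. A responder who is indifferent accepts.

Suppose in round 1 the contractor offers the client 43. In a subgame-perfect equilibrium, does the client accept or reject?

Accept

Round 3 (the contractor proposes): the client gets 37 if talks fail, so the contractor offers 37 and keeps 113.
Round 2 (the client proposes): the contractor can get 113 next round, worth 0.75 × 113 = 84.75 now, so the client offers 84.75, keeping 65.25.
So by rejecting in round 1, the client gets 65.25 next round, worth 0.5 × 65.25 = 32.625 now.
Offer 43 ≥ 32.625, so the client accepts.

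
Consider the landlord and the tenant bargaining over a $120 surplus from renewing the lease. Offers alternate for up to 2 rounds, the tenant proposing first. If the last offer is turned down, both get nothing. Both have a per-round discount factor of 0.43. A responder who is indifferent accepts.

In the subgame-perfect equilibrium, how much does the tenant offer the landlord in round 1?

Round 2 (the landlord proposes): rejection yields 0 for the tenant; the landlord offers 0 and keeps 120.
Round 1 (the tenant proposes): the landlord can get 120 next round, worth 0.43 × 120 = 51.6 now. The tenant offers 51.6 and keeps 120 − 51.6 = 68.4.

51.6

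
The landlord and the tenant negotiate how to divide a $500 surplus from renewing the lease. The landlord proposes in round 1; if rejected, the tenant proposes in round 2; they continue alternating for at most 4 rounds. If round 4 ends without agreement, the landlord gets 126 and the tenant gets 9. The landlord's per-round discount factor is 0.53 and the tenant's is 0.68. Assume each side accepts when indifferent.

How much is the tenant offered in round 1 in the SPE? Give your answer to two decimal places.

Work backward from the last round.
Round 4 (the tenant proposes): the landlord gets 126 if talks fail, so the tenant offers 126 and keeps 374.
Round 3 (the landlord proposes): the tenant can get 374 next round, worth 0.68 × 374 = 254.32 now; the landlord offers that and keeps 245.68.
Round 2 (the tenant proposes): the landlord can get 245.68 next round, worth 0.53 × 245.68 = 130.2104 now, so the tenant offers 130.2104, keeping 369.7896.
Round 1 (the landlord proposes): the tenant can get 369.7896 next round, worth 0.68 × 369.7896 = 251.456928 now, so the landlord offers 251.456928, keeping 248.543072.

251.46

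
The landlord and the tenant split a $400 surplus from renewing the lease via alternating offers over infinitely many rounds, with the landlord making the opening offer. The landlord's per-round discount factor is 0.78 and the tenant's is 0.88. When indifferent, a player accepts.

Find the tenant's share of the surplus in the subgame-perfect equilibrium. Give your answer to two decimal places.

When the landlord proposes, the tenant accepts any offer worth at least 0.88 times what the tenant would get by proposing next round; and vice versa.
This gives x = 400 − 0.88y and y = 400 − 0.78x, where x and y are each side's share when it proposes.
Hence (1 − 0.88·0.78)x = 400(1 − 0.88), i.e. 0.3136·x = 48.
x ≈ 153.0612; the tenant's share is 400 − x ≈ 246.9388.

246.94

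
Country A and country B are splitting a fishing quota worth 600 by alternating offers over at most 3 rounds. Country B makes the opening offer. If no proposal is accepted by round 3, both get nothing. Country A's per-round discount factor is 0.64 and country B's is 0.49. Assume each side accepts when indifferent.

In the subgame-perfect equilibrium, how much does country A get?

195.84

Round 3 (country B proposes): rejection yields 0 for country A; country B offers 0 and keeps 600.
Round 2 (country A proposes): country B can get 600 next round, worth 0.49 × 600 = 294 now; country A offers that and keeps 306.
Round 1 (country B proposes): country A can get 306 next round, worth 0.64 × 306 = 195.84 now. Country B offers 195.84 and keeps 600 − 195.84 = 404.16.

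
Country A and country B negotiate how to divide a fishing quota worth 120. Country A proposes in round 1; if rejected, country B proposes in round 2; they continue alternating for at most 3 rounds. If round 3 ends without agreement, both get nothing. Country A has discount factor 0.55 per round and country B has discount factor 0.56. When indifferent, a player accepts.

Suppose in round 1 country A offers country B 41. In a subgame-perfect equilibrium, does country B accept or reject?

Work out country B's continuation value if the offer is rejected.
Round 3 (country A proposes): rejection yields 0 for country B; country A offers 0 and keeps 120.
Round 2 (country B proposes): country A can get 120 next round, worth 0.55 × 120 = 66 now, so country B offers 66, keeping 54.
So by rejecting in round 1, country B gets 54 next round, worth 0.56 × 54 = 30.24 now.
Offer 41 ≥ 30.24, so country B accepts.

Accept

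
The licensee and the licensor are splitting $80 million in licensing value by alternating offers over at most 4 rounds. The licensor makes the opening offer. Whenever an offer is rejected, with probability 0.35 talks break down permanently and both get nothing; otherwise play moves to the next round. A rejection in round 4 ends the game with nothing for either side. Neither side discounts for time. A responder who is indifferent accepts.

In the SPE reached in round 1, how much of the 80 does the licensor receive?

39.83

Round 4 (the licensee proposes): the licensor will accept anything ≥ 0, so the licensee offers 0 and keeps 80.
Round 3 (the licensor proposes): rejecting gives the licensee an expected 0.65 × 80 = 52, so the licensor offers 52, keeping 28.
Round 2 (the licensee proposes): rejecting gives the licensor an expected 0.65 × 28 = 18.2, so the licensee offers 18.2, keeping 61.8.
Round 1 (the licensor proposes): rejecting gives the licensee an expected 0.65 × 61.8 = 40.17. The licensor offers 40.17 and keeps 80 − 40.17 = 39.83.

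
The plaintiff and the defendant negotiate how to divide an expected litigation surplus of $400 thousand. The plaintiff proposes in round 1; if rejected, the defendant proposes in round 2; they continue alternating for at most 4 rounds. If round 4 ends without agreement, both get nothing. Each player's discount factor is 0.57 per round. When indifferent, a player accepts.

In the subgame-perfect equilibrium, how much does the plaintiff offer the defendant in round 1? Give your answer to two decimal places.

Round 4 (the defendant proposes): the plaintiff will accept anything ≥ 0, so the defendant offers 0 and keeps 400.
Round 3 (the plaintiff proposes): the defendant can get 400 next round, worth 0.57 × 400 = 228 now; the plaintiff offers that and keeps 172.
Round 2 (the defendant proposes): the plaintiff can get 172 next round, worth 0.57 × 172 = 98.04 now. The defendant offers 98.04 and keeps 400 − 98.04 = 301.96.
Round 1 (the plaintiff proposes): the defendant can get 301.96 next round, worth 0.57 × 301.96 = 172.1172 now, so the plaintiff offers 172.1172, keeping 227.8828.

172.12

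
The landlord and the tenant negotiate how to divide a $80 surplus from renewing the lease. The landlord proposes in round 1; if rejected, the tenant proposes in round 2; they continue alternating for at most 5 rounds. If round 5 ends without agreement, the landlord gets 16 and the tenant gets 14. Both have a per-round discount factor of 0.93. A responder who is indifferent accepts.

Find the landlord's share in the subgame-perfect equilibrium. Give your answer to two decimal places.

Round 5 (the landlord proposes): the tenant gets 14 if talks fail, so the landlord offers 14 and keeps 66.
Round 4 (the tenant proposes): the landlord can get 66 next round, worth 0.93 × 66 = 61.38 now, so the tenant offers 61.38, keeping 18.62.
Round 3 (the landlord proposes): the tenant can get 18.62 next round, worth 0.93 × 18.62 = 17.3166 now. The landlord offers 17.3166 and keeps 80 − 17.3166 = 62.6834.
Round 2 (the tenant proposes): the landlord can get 62.6834 next round, worth 0.93 × 62.6834 = 58.295562 now. The tenant offers 58.295562 and keeps 80 − 58.295562 = 21.704438.
Round 1 (the landlord proposes): the tenant can get 21.704438 next round, worth 0.93 × 21.704438 = 20.18512734 now. The landlord offers 20.18512734 and keeps 80 − 20.18512734 = 59.81487266.

59.81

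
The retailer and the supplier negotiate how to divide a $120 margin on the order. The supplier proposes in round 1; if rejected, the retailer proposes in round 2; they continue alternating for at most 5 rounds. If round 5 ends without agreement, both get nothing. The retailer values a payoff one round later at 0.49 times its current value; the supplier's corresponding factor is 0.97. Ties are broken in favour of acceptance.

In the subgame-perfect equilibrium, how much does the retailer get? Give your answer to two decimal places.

By backward induction:
Round 5 (the supplier proposes): the retailer will accept anything ≥ 0, so the supplier offers 0 and keeps 120.
Round 4 (the retailer proposes): the supplier can get 120 next round, worth 0.97 × 120 = 116.4 now, so the retailer offers 116.4, keeping 3.6.
Round 3 (the supplier proposes): the retailer can get 3.6 next round, worth 0.49 × 3.6 = 1.764 now, so the supplier offers 1.764, keeping 118.236.
Round 2 (the retailer proposes): the supplier can get 118.236 next round, worth 0.97 × 118.236 = 114.68892 now; the retailer offers that and keeps 5.31108.
Round 1 (the supplier proposes): the retailer can get 5.31108 next round, worth 0.49 × 5.31108 = 2.6024292 now, so the supplier offers 2.6024292, keeping 117.3975708.

2.60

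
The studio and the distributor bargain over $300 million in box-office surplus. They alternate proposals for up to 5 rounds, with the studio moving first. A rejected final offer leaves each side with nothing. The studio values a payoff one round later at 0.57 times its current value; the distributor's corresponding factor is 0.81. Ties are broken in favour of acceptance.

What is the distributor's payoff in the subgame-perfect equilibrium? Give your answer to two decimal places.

Round 5 (the studio proposes): rejection yields 0 for the distributor; the studio offers 0 and keeps 300.
Round 4 (the distributor proposes): the studio can get 300 next round, worth 0.57 × 300 = 171 now; the distributor offers that and keeps 129.
Round 3 (the studio proposes): the distributor can get 129 next round, worth 0.81 × 129 = 104.49 now, so the studio offers 104.49, keeping 195.51.
Round 2 (the distributor proposes): the studio can get 195.51 next round, worth 0.57 × 195.51 = 111.4407 now. The distributor offers 111.4407 and keeps 300 − 111.4407 = 188.5593.
Round 1 (the studio proposes): the distributor can get 188.5593 next round, worth 0.81 × 188.5593 = 152.733033 now; the studio offers that and keeps 147.266967.

152.73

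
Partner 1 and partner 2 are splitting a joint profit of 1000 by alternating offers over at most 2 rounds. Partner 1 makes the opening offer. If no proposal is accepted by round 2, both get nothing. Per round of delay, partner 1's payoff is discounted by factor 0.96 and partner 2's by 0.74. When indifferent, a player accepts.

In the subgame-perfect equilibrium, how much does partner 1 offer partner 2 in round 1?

Work backward from the last round.
Round 2 (partner 2 proposes): partner 1 will accept anything ≥ 0, so partner 2 offers 0 and keeps 1000.
Round 1 (partner 1 proposes): partner 2 can get 1000 next round, worth 0.74 × 1000 = 740 now. Partner 1 offers 740 and keeps 1000 − 740 = 260.

740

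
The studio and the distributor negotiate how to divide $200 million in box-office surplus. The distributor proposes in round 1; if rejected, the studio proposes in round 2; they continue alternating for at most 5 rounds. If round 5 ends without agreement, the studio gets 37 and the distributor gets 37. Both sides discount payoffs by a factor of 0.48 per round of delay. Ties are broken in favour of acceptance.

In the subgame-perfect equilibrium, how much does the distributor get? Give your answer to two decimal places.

Round 5 (the distributor proposes): the studio gets 37 if talks fail, so the distributor offers 37 and keeps 163.
Round 4 (the studio proposes): the distributor can get 163 next round, worth 0.48 × 163 = 78.24 now. The studio offers 78.24 and keeps 200 − 78.24 = 121.76.
Round 3 (the distributor proposes): the studio can get 121.76 next round, worth 0.48 × 121.76 = 58.4448 now. The distributor offers 58.4448 and keeps 200 − 58.4448 = 141.5552.
Round 2 (the studio proposes): the distributor can get 141.5552 next round, worth 0.48 × 141.5552 = 67.946496 now. The studio offers 67.946496 and keeps 200 − 67.946496 = 132.053504.
Round 1 (the distributor proposes): the studio can get 132.053504 next round, worth 0.48 × 132.053504 = 63.38568192 now; the distributor offers that and keeps 136.61431808.

136.61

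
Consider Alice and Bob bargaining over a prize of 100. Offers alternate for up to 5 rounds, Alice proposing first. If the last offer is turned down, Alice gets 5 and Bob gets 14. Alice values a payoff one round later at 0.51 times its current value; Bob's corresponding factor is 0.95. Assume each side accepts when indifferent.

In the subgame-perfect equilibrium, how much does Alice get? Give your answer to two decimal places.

27.61

Round 5 (Alice proposes): Bob gets 14 if talks fail, so Alice offers 14 and keeps 86.
Round 4 (Bob proposes): Alice can get 86 next round, worth 0.51 × 86 = 43.86 now; Bob offers that and keeps 56.14.
Round 3 (Alice proposes): Bob can get 56.14 next round, worth 0.95 × 56.14 = 53.333 now; Alice offers that and keeps 46.667.
Round 2 (Bob proposes): Alice can get 46.667 next round, worth 0.51 × 46.667 = 23.80017 now; Bob offers that and keeps 76.19983.
Round 1 (Alice proposes): Bob can get 76.19983 next round, worth 0.95 × 76.19983 = 72.3898385 now, so Alice offers 72.3898385, keeping 27.6101615.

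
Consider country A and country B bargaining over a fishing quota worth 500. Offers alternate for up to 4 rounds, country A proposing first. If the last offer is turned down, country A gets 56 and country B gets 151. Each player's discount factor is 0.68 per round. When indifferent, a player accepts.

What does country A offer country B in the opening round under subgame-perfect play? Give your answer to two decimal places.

Round 4 (country B proposes): country A gets 56 if talks fail, so country B offers 56 and keeps 444.
Round 3 (country A proposes): country B can get 444 next round, worth 0.68 × 444 = 301.92 now, so country A offers 301.92, keeping 198.08.
Round 2 (country B proposes): country A can get 198.08 next round, worth 0.68 × 198.08 = 134.6944 now; country B offers that and keeps 365.3056.
Round 1 (country A proposes): country B can get 365.3056 next round, worth 0.68 × 365.3056 = 248.407808 now; country A offers that and keeps 251.592192.

248.41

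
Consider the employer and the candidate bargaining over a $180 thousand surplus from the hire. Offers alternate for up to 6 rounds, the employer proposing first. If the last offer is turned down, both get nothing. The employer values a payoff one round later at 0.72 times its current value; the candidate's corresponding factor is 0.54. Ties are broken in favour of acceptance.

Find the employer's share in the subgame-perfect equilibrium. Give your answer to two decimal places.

127.51

By backward induction:
Round 6 (the candidate proposes): the employer will accept anything ≥ 0, so the candidate offers 0 and keeps 180.
Round 5 (the employer proposes): the candidate can get 180 next round, worth 0.54 × 180 = 97.2 now, so the employer offers 97.2, keeping 82.8.
Round 4 (the candidate proposes): the employer can get 82.8 next round, worth 0.72 × 82.8 = 59.616 now, so the candidate offers 59.616, keeping 120.384.
Round 3 (the employer proposes): the candidate can get 120.384 next round, worth 0.54 × 120.384 = 65.00736 now. The employer offers 65.00736 and keeps 180 − 65.00736 = 114.99264.
Round 2 (the candidate proposes): the employer can get 114.99264 next round, worth 0.72 × 114.99264 = 82.7947008 now, so the candidate offers 82.7947008, keeping 97.2052992.
Round 1 (the employer proposes): the candidate can get 97.2052992 next round, worth 0.54 × 97.2052992 = 52.490861568 now. The employer offers 52.490861568 and keeps 180 − 52.490861568 = 127.509138432.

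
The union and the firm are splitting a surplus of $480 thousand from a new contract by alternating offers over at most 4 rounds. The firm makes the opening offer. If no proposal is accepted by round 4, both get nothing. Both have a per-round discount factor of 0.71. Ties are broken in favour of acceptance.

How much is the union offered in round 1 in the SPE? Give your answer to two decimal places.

By backward induction:
Round 4 (the union proposes): the firm will accept anything ≥ 0, so the union offers 0 and keeps 480.
Round 3 (the firm proposes): the union can get 480 next round, worth 0.71 × 480 = 340.8 now; the firm offers that and keeps 139.2.
Round 2 (the union proposes): the firm can get 139.2 next round, worth 0.71 × 139.2 = 98.832 now, so the union offers 98.832, keeping 381.168.
Round 1 (the firm proposes): the union can get 381.168 next round, worth 0.71 × 381.168 = 270.62928 now; the firm offers that and keeps 209.37072.

270.63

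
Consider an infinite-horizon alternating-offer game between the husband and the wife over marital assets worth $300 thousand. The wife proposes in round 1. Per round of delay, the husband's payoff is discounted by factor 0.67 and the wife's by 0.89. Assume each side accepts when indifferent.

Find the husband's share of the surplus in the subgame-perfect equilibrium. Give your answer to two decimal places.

In a stationary SPE each proposer offers the other exactly their discounted continuation value.
If the wife keeps x when proposing and the husband keeps y when proposing, then x = 300 − 0.67y and y = 300 − 0.89x.
Solving: x = 300(1 − 0.67) / (1 − 0.89·0.67) = 99 / 0.4037 ≈ 245.2316.
The husband gets 300 − 245.2316 ≈ 54.7684.

54.77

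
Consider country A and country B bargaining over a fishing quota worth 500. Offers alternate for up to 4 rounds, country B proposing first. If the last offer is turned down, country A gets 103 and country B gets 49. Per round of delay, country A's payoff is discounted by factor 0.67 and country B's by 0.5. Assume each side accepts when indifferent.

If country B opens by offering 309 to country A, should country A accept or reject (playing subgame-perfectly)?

Round 4 (country A proposes): country B gets 49 if talks fail, so country A offers 49 and keeps 451.
Round 3 (country B proposes): country A can get 451 next round, worth 0.67 × 451 = 302.17 now; country B offers that and keeps 197.83.
Round 2 (country A proposes): country B can get 197.83 next round, worth 0.5 × 197.83 = 98.915 now, so country A offers 98.915, keeping 401.085.
So by rejecting in round 1, country A gets 401.085 next round, worth 0.67 × 401.085 = 268.72695 now.
Offer 309 ≥ 268.72695, so country A accepts.

Accept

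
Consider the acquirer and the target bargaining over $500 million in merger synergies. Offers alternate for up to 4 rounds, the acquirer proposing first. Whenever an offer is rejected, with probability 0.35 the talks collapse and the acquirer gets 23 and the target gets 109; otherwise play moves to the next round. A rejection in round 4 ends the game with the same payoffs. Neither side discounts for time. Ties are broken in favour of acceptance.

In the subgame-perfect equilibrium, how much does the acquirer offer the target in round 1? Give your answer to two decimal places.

Round 4 (the target proposes): the acquirer gets 23 if talks fail, so the target offers 23 and keeps 477.
Round 3 (the acquirer proposes): rejecting gives the target an expected 0.65 × 477 + 0.35 × 109 = 348.2. The acquirer offers 348.2 and keeps 500 − 348.2 = 151.8.
Round 2 (the target proposes): rejecting gives the acquirer an expected 0.65 × 151.8 + 0.35 × 23 = 106.72. The target offers 106.72 and keeps 500 − 106.72 = 393.28.
Round 1 (the acquirer proposes): rejecting gives the target an expected 0.65 × 393.28 + 0.35 × 109 = 293.782. The acquirer offers 293.782 and keeps 500 − 293.782 = 206.218.

293.78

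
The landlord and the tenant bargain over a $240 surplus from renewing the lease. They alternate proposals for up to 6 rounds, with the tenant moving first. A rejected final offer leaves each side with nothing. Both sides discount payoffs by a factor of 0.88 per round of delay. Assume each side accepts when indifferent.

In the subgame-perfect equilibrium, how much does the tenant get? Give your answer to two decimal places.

Round 6 (the landlord proposes): the tenant will accept anything ≥ 0, so the landlord offers 0 and keeps 240.
Round 5 (the tenant proposes): the landlord can get 240 next round, worth 0.88 × 240 = 211.2 now; the tenant offers that and keeps 28.8.
Round 4 (the landlord proposes): the tenant can get 28.8 next round, worth 0.88 × 28.8 = 25.344 now; the landlord offers that and keeps 214.656.
Round 3 (the tenant proposes): the landlord can get 214.656 next round, worth 0.88 × 214.656 = 188.89728 now; the tenant offers that and keeps 51.10272.
Round 2 (the landlord proposes): the tenant can get 51.10272 next round, worth 0.88 × 51.10272 = 44.9703936 now. The landlord offers 44.9703936 and keeps 240 − 44.9703936 = 195.0296064.
Round 1 (the tenant proposes): the landlord can get 195.0296064 next round, worth 0.88 × 195.0296064 = 171.626053632 now, so the tenant offers 171.626053632, keeping 68.373946368.

68.37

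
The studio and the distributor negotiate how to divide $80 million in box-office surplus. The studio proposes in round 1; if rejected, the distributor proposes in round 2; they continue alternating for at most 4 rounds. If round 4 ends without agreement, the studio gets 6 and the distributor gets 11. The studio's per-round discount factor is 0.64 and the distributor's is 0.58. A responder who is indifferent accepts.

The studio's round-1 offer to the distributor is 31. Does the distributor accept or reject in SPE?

Work out the distributor's continuation value if the offer is rejected.
Round 4 (the distributor proposes): the studio gets 6 if talks fail, so the distributor offers 6 and keeps 74.
Round 3 (the studio proposes): the distributor can get 74 next round, worth 0.58 × 74 = 42.92 now, so the studio offers 42.92, keeping 37.08.
Round 2 (the distributor proposes): the studio can get 37.08 next round, worth 0.64 × 37.08 = 23.7312 now. The distributor offers 23.7312 and keeps 80 − 23.7312 = 56.2688.
So by rejecting in round 1, the distributor gets 56.2688 next round, worth 0.58 × 56.2688 = 32.635904 now.
Offer 31 < 32.635904, so the distributor rejects.

Reject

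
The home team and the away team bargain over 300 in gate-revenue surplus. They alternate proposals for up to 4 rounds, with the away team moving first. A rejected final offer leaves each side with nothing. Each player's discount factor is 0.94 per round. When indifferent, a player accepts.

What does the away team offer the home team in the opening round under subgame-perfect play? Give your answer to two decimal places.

266.10

Round 4 (the home team proposes): the away team will accept anything ≥ 0, so the home team offers 0 and keeps 300.
Round 3 (the away team proposes): the home team can get 300 next round, worth 0.94 × 300 = 282 now. The away team offers 282 and keeps 300 − 282 = 18.
Round 2 (the home team proposes): the away team can get 18 next round, worth 0.94 × 18 = 16.92 now, so the home team offers 16.92, keeping 283.08.
Round 1 (the away team proposes): the home team can get 283.08 next round, worth 0.94 × 283.08 = 266.0952 now; the away team offers that and keeps 33.9048.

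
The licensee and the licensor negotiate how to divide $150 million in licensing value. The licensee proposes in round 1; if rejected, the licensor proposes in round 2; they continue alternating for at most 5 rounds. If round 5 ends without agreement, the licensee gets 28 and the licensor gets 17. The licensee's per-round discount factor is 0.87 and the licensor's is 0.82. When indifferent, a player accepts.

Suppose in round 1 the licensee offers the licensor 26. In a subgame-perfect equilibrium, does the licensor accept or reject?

Reject

Round 5 (the licensee proposes): the licensor gets 17 if talks fail, so the licensee offers 17 and keeps 133.
Round 4 (the licensor proposes): the licensee can get 133 next round, worth 0.87 × 133 = 115.71 now; the licensor offers that and keeps 34.29.
Round 3 (the licensee proposes): the licensor can get 34.29 next round, worth 0.82 × 34.29 = 28.1178 now; the licensee offers that and keeps 121.8822.
Round 2 (the licensor proposes): the licensee can get 121.8822 next round, worth 0.87 × 121.8822 = 106.037514 now; the licensor offers that and keeps 43.962486.
So by rejecting in round 1, the licensor gets 43.962486 next round, worth 0.82 × 43.962486 = 36.04923852 now.
Offer 26 < 36.04923852, so the licensor rejects.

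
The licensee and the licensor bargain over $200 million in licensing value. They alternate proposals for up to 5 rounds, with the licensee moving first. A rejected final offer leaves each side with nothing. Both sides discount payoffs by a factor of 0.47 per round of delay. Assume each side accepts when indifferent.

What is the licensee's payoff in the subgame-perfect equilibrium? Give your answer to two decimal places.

139.17

Round 5 (the licensee proposes): the licensor will accept anything ≥ 0, so the licensee offers 0 and keeps 200.
Round 4 (the licensor proposes): the licensee can get 200 next round, worth 0.47 × 200 = 94 now. The licensor offers 94 and keeps 200 − 94 = 106.
Round 3 (the licensee proposes): the licensor can get 106 next round, worth 0.47 × 106 = 49.82 now. The licensee offers 49.82 and keeps 200 − 49.82 = 150.18.
Round 2 (the licensor proposes): the licensee can get 150.18 next round, worth 0.47 × 150.18 = 70.5846 now, so the licensor offers 70.5846, keeping 129.4154.
Round 1 (the licensee proposes): the licensor can get 129.4154 next round, worth 0.47 × 129.4154 = 60.825238 now; the licensee offers that and keeps 139.174762.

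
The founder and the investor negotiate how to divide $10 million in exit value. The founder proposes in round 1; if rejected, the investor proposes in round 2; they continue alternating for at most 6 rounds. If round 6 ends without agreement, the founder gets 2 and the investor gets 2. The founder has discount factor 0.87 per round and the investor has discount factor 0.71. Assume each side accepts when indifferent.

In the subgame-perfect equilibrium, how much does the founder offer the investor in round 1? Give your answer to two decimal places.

3.66

Round 6 (the investor proposes): the founder gets 2 if talks fail, so the investor offers 2 and keeps 8.
Round 5 (the founder proposes): the investor can get 8 next round, worth 0.71 × 8 = 5.68 now, so the founder offers 5.68, keeping 4.32.
Round 4 (the investor proposes): the founder can get 4.32 next round, worth 0.87 × 4.32 = 3.7584 now, so the investor offers 3.7584, keeping 6.2416.
Round 3 (the founder proposes): the investor can get 6.2416 next round, worth 0.71 × 6.2416 = 4.431536 now; the founder offers that and keeps 5.568464.
Round 2 (the investor proposes): the founder can get 5.568464 next round, worth 0.87 × 5.568464 = 4.84456368 now, so the investor offers 4.84456368, keeping 5.15543632.
Round 1 (the founder proposes): the investor can get 5.15543632 next round, worth 0.71 × 5.15543632 = 3.6603597872 now, so the founder offers 3.6603597872, keeping 6.3396402128.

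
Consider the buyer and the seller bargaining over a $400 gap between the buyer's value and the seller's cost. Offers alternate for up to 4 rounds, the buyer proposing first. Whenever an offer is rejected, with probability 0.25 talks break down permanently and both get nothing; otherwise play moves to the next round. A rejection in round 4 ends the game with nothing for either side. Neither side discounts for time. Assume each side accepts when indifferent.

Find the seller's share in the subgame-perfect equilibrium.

Round 4 (the seller proposes): rejection yields 0 for the buyer; the seller offers 0 and keeps 400.
Round 3 (the buyer proposes): rejecting gives the seller an expected 0.75 × 400 = 300, so the buyer offers 300, keeping 100.
Round 2 (the seller proposes): rejecting gives the buyer an expected 0.75 × 100 = 75. The seller offers 75 and keeps 400 − 75 = 325.
Round 1 (the buyer proposes): rejecting gives the seller an expected 0.75 × 325 = 243.75; the buyer offers that and keeps 156.25.

243.75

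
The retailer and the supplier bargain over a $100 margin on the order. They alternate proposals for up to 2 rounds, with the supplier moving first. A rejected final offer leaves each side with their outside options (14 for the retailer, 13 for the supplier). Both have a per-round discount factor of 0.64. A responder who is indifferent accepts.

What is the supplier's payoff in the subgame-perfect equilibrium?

Round 2 (the retailer proposes): the supplier gets 13 if talks fail, so the retailer offers 13 and keeps 87.
Round 1 (the supplier proposes): the retailer can get 87 next round, worth 0.64 × 87 = 55.68 now, so the supplier offers 55.68, keeping 44.32.

44.32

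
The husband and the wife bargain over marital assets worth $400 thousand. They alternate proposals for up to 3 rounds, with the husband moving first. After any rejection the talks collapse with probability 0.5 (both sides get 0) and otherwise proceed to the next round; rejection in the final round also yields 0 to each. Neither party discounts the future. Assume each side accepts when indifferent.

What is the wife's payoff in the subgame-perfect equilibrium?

By backward induction:
Round 3 (the husband proposes): rejection yields 0 for the wife; the husband offers 0 and keeps 400.
Round 2 (the wife proposes): rejecting gives the husband an expected 0.5 × 400 = 200; the wife offers that and keeps 200.
Round 1 (the husband proposes): rejecting gives the wife an expected 0.5 × 200 = 100. The husband offers 100 and keeps 400 − 100 = 300.

100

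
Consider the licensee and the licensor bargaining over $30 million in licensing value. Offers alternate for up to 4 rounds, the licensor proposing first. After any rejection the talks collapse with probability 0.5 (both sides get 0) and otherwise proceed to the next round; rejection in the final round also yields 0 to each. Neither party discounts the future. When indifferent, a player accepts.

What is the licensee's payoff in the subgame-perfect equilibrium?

11.25

By backward induction:
Round 4 (the licensee proposes): the licensor will accept anything ≥ 0, so the licensee offers 0 and keeps 30.
Round 3 (the licensor proposes): rejecting gives the licensee an expected 0.5 × 30 = 15, so the licensor offers 15, keeping 15.
Round 2 (the licensee proposes): rejecting gives the licensor an expected 0.5 × 15 = 7.5. The licensee offers 7.5 and keeps 30 − 7.5 = 22.5.
Round 1 (the licensor proposes): rejecting gives the licensee an expected 0.5 × 22.5 = 11.25. The licensor offers 11.25 and keeps 30 − 11.25 = 18.75.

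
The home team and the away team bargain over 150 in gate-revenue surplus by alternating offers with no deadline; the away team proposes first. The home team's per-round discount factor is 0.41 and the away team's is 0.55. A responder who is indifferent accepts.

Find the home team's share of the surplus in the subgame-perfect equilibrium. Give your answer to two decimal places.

In a stationary SPE each proposer offers the other exactly their discounted continuation value.
If the away team keeps x when proposing and the home team keeps y when proposing, then x = 150 − 0.41y and y = 150 − 0.55x.
Solving: x = 150(1 − 0.41) / (1 − 0.55·0.41) = 88.5 / 0.7745 ≈ 114.2673.
The home team gets 150 − 114.2673 ≈ 35.7327.

35.73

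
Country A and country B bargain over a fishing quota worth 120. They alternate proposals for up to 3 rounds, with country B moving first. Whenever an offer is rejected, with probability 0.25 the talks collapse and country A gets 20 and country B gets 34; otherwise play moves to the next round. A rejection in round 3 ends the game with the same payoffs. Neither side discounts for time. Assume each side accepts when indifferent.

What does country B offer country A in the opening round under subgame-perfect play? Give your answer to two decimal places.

Round 3 (country B proposes): country A gets 20 if talks fail, so country B offers 20 and keeps 100.
Round 2 (country A proposes): rejecting gives country B an expected 0.75 × 100 + 0.25 × 34 = 83.5, so country A offers 83.5, keeping 36.5.
Round 1 (country B proposes): rejecting gives country A an expected 0.75 × 36.5 + 0.25 × 20 = 32.375, so country B offers 32.375, keeping 87.625.

32.38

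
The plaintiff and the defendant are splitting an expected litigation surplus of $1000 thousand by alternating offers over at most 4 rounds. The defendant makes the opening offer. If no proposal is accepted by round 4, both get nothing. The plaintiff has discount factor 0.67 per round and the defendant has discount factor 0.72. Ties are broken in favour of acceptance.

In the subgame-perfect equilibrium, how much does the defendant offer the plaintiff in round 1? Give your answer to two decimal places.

Round 4 (the plaintiff proposes): rejection yields 0 for the defendant; the plaintiff offers 0 and keeps 1000.
Round 3 (the defendant proposes): the plaintiff can get 1000 next round, worth 0.67 × 1000 = 670 now, so the defendant offers 670, keeping 330.
Round 2 (the plaintiff proposes): the defendant can get 330 next round, worth 0.72 × 330 = 237.6 now. The plaintiff offers 237.6 and keeps 1000 − 237.6 = 762.4.
Round 1 (the defendant proposes): the plaintiff can get 762.4 next round, worth 0.67 × 762.4 = 510.808 now, so the defendant offers 510.808, keeping 489.192.

510.81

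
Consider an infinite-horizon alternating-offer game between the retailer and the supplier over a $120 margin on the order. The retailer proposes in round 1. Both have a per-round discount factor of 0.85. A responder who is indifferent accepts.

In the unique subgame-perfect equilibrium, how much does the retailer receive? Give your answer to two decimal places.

64.86

When the retailer proposes, the supplier accepts any offer worth at least 0.85 times what the supplier would get by proposing next round; and vice versa.
This gives x = 120 − 0.85y and y = 120 − 0.85x, where x and y are each side's share when it proposes.
Hence (1 − 0.85·0.85)x = 120(1 − 0.85), i.e. 0.2775·x = 18.
x ≈ 64.8649; the supplier's share is 120 − x ≈ 55.1351.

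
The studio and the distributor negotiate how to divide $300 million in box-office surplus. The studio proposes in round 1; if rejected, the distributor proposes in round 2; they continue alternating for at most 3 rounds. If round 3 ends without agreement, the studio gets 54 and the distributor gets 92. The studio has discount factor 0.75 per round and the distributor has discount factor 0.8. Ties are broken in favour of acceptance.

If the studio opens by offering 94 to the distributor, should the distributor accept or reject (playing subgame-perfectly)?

Reject

Round 3 (the studio proposes): the distributor gets 92 if talks fail, so the studio offers 92 and keeps 208.
Round 2 (the distributor proposes): the studio can get 208 next round, worth 0.75 × 208 = 156 now. The distributor offers 156 and keeps 300 − 156 = 144.
So by rejecting in round 1, the distributor gets 144 next round, worth 0.8 × 144 = 115.2 now.
Offer 94 < 115.2, so the distributor rejects.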